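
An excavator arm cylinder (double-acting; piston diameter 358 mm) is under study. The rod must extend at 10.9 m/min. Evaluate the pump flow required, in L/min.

Cap-side area A_cap = π/4 × (358 mm)² = 1.007e5 mm^2
Q = A × v

Q ≈ 1100 L/min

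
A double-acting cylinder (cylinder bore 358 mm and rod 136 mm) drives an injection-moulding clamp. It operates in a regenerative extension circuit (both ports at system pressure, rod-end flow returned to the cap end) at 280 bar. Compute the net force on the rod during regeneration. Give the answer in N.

With equal pressure on both faces, forces on the annular region cancel; the net push is pressure × rod cross-section.
Rod cross-section A_rod = π/4 × (136 mm)² = 14530 mm^2
F = P × A_rod

F ≈ 4.07e5 N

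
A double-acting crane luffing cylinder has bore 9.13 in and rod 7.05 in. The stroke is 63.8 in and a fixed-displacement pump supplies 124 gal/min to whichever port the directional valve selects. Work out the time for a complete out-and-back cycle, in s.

Cap-side area A_cap = π/4 × (9.13 in)² = 65.47 in^2
Rod-side annular area A_ann = π/4 × (9.13² − 7.05²) = 26.43 in^2
t_ext = A_cap·L/Q = 8.749 s
t_ret = A_ann·L/Q = 3.532 s
t_cycle = t_ext + t_ret

t ≈ 12.3 s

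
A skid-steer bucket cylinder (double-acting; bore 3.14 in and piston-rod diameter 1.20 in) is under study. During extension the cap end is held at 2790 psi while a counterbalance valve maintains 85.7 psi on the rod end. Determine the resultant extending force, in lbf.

Cap-side area A_cap = π/4 × (3.14 in)² = 7.744 in^2
Rod-side annular area A_ann = π/4 × (3.14² − 1.20²) = 6.613 in^2
Net thrust = P_cap·A_cap − P_rod·A_ann = 21600 lbf − 566.7 lbf

F ≈ 21000 lbf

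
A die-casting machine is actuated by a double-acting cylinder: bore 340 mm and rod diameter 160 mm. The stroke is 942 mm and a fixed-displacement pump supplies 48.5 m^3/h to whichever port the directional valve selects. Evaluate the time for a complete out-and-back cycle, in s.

t ≈ 11.3 s

Cap-side area A_cap = π/4 × (340 mm)² = 90790 mm^2
Rod-side annular area A_ann = π/4 × (340² − 160²) = 70690 mm^2
t_ext = A_cap·L/Q = 6.348 s
t_ret = A_ann·L/Q = 4.942 s
t_cycle = t_ext + t_ret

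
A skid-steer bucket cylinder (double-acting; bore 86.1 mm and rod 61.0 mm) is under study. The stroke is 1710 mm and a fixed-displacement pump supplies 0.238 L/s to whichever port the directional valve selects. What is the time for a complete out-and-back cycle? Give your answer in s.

Cap-side area A_cap = π/4 × (86.1 mm)² = 5822 mm^2
Rod-side annular area A_ann = π/4 × (86.1² − 61.0²) = 2900 mm^2
t_ext = A_cap·L/Q = 41.83 s
t_ret = A_ann·L/Q = 20.84 s
t_cycle = t_ext + t_ret

t ≈ 62.7 s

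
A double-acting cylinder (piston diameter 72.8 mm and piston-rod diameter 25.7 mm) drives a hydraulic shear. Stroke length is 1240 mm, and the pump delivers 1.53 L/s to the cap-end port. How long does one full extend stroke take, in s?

t ≈ 3.37 s

Cap-side area A_cap = π/4 × (72.8 mm)² = 4162 mm^2
Swept volume V = A × L; t = V / Q = A·L / Q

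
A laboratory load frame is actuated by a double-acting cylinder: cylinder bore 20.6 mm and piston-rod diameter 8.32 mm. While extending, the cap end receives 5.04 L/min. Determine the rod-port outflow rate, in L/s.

Q_out ≈ 0.0703 L/s

Cap-side area A_cap = π/4 × (20.6 mm)² = 333.3 mm^2
Rod-side annular area A_ann = π/4 × (20.6² − 8.32²) = 278.9 mm^2
Piston speed v = Q_in/A_cap; rod-end outflow Q_out = v × A_ann = Q_in × A_ann/A_cap.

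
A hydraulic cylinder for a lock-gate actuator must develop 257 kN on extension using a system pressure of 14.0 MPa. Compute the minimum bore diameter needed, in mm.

Extension force acts on the full piston face: F = P × (π/4)D².
D = √(4F / (πP)) = √(4 × 257 kN / (π × 14.0 MPa))

D ≈ 153 mm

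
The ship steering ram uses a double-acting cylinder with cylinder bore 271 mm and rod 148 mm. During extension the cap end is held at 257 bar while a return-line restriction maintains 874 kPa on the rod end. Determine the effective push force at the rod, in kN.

Cap-side area A_cap = π/4 × (271 mm)² = 57680 mm^2
Rod-side annular area A_ann = π/4 × (271² − 148²) = 40480 mm^2
Net thrust = P_cap·A_cap − P_rod·A_ann = 1482 kN − 35.38 kN

F ≈ 1450 kN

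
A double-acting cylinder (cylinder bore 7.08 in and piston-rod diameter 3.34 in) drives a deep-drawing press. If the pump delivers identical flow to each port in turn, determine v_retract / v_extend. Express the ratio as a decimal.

v_ret/v_ext ≈ 1.29

Cap-side area A_cap = π/4 × (7.08 in)² = 39.37 in^2
Rod-side annular area A_ann = π/4 × (7.08² − 3.34²) = 30.61 in^2
For equal Q, v ∝ 1/A, so v_ret/v_ext = A_cap/A_ann.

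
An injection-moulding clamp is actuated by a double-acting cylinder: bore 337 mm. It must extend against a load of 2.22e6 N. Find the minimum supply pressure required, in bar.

Cap-side area A_cap = π/4 × (337 mm)² = 89200 mm^2
P = F / A = 2.22e6 N / A

P ≈ 249 bar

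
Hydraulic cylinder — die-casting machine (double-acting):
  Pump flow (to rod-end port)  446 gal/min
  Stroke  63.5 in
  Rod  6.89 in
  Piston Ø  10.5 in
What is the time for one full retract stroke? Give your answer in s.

Rod-side annular area A_ann = π/4 × (10.5² − 6.89²) = 49.31 in^2
Swept volume V = A × L; t = V / Q = A·L / Q

t ≈ 1.82 s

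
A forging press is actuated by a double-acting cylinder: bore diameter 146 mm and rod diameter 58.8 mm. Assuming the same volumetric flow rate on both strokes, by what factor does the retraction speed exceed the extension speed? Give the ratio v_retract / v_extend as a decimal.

Cap-side area A_cap = π/4 × (146 mm)² = 16740 mm^2
Rod-side annular area A_ann = π/4 × (146² − 58.8²) = 14030 mm^2
For equal Q, v ∝ 1/A, so v_ret/v_ext = A_cap/A_ann.

v_ret/v_ext ≈ 1.19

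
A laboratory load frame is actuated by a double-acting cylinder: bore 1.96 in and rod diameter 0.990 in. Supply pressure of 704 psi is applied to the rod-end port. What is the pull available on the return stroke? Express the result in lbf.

Rod-side annular area A_ann = π/4 × (1.96² − 0.990²) = 2.247 in^2
On retraction the pressure acts on the annular area (bore minus rod).
F = P × A_ann

F ≈ 1580 lbf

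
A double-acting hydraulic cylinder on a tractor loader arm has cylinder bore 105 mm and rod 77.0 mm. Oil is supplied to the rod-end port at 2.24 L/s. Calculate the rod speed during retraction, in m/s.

Rod-side annular area A_ann = π/4 × (105² − 77.0²) = 4002 mm^2
Flow into the rod-end port fills the annular volume.
v = Q / A

v ≈ 0.560 m/s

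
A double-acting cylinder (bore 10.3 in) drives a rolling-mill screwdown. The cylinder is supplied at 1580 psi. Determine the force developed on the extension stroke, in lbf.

F ≈ 1.32e5 lbf

Cap-side area A_cap = π/4 × (10.3 in)² = 83.32 in^2
F = P × A_cap = 1580 psi × A_cap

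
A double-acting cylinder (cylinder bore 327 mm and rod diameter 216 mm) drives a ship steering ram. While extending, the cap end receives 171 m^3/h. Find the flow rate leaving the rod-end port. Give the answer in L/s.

Q_out ≈ 26.8 L/s

Cap-side area A_cap = π/4 × (327 mm)² = 83980 mm^2
Rod-side annular area A_ann = π/4 × (327² − 216²) = 47340 mm^2
Piston speed v = Q_in/A_cap; rod-end outflow Q_out = v × A_ann = Q_in × A_ann/A_cap.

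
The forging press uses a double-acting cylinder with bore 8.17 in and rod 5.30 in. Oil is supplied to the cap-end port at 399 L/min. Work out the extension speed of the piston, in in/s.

v ≈ 7.74 in/s

Cap-side area A_cap = π/4 × (8.17 in)² = 52.42 in^2
v = Q / A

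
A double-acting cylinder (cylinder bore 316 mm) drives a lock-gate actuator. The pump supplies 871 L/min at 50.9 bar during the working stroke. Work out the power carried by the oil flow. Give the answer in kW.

W ≈ 73.9 kW

Hydraulic power = P × Q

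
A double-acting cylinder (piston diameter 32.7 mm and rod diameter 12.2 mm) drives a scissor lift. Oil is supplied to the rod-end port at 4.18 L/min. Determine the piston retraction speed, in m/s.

Rod-side annular area A_ann = π/4 × (32.7² − 12.2²) = 722.9 mm^2
Flow into the rod-end port fills the annular volume.
v = Q / A

v ≈ 0.0964 m/s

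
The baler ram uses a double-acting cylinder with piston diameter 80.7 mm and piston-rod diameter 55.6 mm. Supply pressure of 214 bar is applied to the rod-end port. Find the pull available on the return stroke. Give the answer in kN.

F ≈ 57.5 kN

Rod-side annular area A_ann = π/4 × (80.7² − 55.6²) = 2687 mm^2
On retraction the pressure acts on the annular area (bore minus rod).
F = P × A_ann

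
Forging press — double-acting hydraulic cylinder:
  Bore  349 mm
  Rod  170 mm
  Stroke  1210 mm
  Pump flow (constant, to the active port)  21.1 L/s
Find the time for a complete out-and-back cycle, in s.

Cap-side area A_cap = π/4 × (349 mm)² = 95660 mm^2
Rod-side annular area A_ann = π/4 × (349² − 170²) = 72960 mm^2
t_ext = A_cap·L/Q = 5.486 s
t_ret = A_ann·L/Q = 4.184 s
t_cycle = t_ext + t_ret

t ≈ 9.67 s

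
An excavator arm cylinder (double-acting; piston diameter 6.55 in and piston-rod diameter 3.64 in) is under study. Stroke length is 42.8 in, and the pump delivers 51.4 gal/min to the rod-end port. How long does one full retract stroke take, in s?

Rod-side annular area A_ann = π/4 × (6.55² − 3.64²) = 23.29 in^2
Swept volume V = A × L; t = V / Q = A·L / Q

t ≈ 5.04 s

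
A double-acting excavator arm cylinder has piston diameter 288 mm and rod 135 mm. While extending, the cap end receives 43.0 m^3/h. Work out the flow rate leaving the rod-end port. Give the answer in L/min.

Q_out ≈ 559 L/min

Cap-side area A_cap = π/4 × (288 mm)² = 65140 mm^2
Rod-side annular area A_ann = π/4 × (288² − 135²) = 50830 mm^2
Piston speed v = Q_in/A_cap; rod-end outflow Q_out = v × A_ann = Q_in × A_ann/A_cap.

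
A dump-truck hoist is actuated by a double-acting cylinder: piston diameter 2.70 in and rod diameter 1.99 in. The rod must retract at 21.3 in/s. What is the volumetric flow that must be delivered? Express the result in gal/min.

Rod-side annular area A_ann = π/4 × (2.70² − 1.99²) = 2.615 in^2
Q = A × v

Q ≈ 14.5 gal/min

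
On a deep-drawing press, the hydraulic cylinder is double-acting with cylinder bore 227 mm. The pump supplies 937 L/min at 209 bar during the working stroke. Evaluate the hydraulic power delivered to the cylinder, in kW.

W ≈ 326 kW

Hydraulic power = P × Q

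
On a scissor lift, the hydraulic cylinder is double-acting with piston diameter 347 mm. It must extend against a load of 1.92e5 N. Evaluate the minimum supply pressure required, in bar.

Cap-side area A_cap = π/4 × (347 mm)² = 94570 mm^2
P = F / A = 1.92e5 N / A

P ≈ 20.3 bar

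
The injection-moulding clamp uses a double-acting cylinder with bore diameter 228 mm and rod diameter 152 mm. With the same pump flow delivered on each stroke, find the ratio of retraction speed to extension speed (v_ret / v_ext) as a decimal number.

v_ret/v_ext ≈ 1.80

Cap-side area A_cap = π/4 × (228 mm)² = 40830 mm^2
Rod-side annular area A_ann = π/4 × (228² − 152²) = 22680 mm^2
For equal Q, v ∝ 1/A, so v_ret/v_ext = A_cap/A_ann.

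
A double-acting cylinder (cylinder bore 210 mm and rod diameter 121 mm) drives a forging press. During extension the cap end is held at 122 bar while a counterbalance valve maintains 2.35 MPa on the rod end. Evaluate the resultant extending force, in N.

F ≈ 3.68e5 N

Cap-side area A_cap = π/4 × (210 mm)² = 34640 mm^2
Rod-side annular area A_ann = π/4 × (210² − 121²) = 23140 mm^2
Net thrust = P_cap·A_cap − P_rod·A_ann = 4.226e5 N − 54370 N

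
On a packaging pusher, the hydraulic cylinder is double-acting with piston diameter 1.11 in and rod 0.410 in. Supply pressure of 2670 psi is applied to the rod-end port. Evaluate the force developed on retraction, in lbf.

Rod-side annular area A_ann = π/4 × (1.11² − 0.410²) = 0.8357 in^2
On retraction the pressure acts on the annular area (bore minus rod).
F = P × A_ann

F ≈ 2230 lbf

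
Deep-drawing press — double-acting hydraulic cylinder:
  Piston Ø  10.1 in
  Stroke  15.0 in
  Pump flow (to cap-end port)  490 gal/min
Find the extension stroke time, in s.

Cap-side area A_cap = π/4 × (10.1 in)² = 80.12 in^2
Swept volume V = A × L; t = V / Q = A·L / Q

t ≈ 0.637 s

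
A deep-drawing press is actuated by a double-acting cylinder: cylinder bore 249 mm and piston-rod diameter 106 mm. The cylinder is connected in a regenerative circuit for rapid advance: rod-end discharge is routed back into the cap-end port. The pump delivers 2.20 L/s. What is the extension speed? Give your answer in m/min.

In regeneration the rod-end outflow joins the pump flow into the cap end, so the net volume the pump must supply per unit advance equals the rod cross-section area.
Rod cross-section A_rod = π/4 × (106 mm)² = 8825 mm^2
v = Q_pump / A_rod

v ≈ 15.0 m/min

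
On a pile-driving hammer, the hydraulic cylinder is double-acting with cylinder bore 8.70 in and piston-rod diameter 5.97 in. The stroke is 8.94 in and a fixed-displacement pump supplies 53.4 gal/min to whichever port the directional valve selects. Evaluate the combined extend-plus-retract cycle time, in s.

Cap-side area A_cap = π/4 × (8.70 in)² = 59.45 in^2
Rod-side annular area A_ann = π/4 × (8.70² − 5.97²) = 31.45 in^2
t_ext = A_cap·L/Q = 2.585 s
t_ret = A_ann·L/Q = 1.368 s
t_cycle = t_ext + t_ret

t ≈ 3.95 s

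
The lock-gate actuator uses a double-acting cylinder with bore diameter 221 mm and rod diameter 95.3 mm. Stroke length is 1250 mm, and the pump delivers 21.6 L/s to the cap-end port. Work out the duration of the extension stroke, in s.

t ≈ 2.22 s

Cap-side area A_cap = π/4 × (221 mm)² = 38360 mm^2
Swept volume V = A × L; t = V / Q = A·L / Q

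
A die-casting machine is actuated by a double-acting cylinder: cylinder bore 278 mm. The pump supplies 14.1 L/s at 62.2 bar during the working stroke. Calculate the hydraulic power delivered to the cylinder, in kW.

Hydraulic power = P × Q

W ≈ 87.7 kW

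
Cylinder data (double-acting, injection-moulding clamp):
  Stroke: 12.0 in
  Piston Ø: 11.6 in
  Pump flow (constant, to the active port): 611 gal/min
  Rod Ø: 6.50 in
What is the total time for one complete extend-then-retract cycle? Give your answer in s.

t ≈ 0.909 s

Cap-side area A_cap = π/4 × (11.6 in)² = 105.7 in^2
Rod-side annular area A_ann = π/4 × (11.6² − 6.50²) = 72.50 in^2
t_ext = A_cap·L/Q = 0.5391 s
t_ret = A_ann·L/Q = 0.3698 s
t_cycle = t_ext + t_ret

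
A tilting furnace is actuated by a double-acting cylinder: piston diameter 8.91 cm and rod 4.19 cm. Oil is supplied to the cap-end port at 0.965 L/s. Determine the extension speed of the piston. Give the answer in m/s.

v ≈ 0.155 m/s

Cap-side area A_cap = π/4 × (8.91 cm)² = 62.35 cm^2
v = Q / A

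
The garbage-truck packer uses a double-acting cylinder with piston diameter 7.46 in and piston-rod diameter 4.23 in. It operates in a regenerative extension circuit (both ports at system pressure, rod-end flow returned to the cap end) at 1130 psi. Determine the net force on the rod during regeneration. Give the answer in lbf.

With equal pressure on both faces, forces on the annular region cancel; the net push is pressure × rod cross-section.
Rod cross-section A_rod = π/4 × (4.23 in)² = 14.05 in^2
F = P × A_rod

F ≈ 15900 lbf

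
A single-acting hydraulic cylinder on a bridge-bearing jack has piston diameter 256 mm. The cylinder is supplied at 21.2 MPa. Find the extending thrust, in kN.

F ≈ 1090 kN

Cap-side area A_cap = π/4 × (256 mm)² = 51470 mm^2
F = P × A_cap = 21.2 MPa × A_cap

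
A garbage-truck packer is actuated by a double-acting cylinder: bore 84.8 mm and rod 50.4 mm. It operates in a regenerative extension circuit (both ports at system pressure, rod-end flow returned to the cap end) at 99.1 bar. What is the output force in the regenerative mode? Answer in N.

F ≈ 19800 N

With equal pressure on both faces, forces on the annular region cancel; the net push is pressure × rod cross-section.
Rod cross-section A_rod = π/4 × (50.4 mm)² = 1995 mm^2
F = P × A_rod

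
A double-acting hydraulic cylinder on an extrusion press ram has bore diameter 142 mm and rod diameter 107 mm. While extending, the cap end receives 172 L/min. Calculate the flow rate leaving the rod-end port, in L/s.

Cap-side area A_cap = π/4 × (142 mm)² = 15840 mm^2
Rod-side annular area A_ann = π/4 × (142² − 107²) = 6845 mm^2
Piston speed v = Q_in/A_cap; rod-end outflow Q_out = v × A_ann = Q_in × A_ann/A_cap.

Q_out ≈ 1.24 L/s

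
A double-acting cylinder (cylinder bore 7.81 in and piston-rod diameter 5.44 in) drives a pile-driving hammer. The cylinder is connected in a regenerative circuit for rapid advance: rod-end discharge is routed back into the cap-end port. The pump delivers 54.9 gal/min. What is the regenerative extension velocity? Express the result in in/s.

In regeneration the rod-end outflow joins the pump flow into the cap end, so the net volume the pump must supply per unit advance equals the rod cross-section area.
Rod cross-section A_rod = π/4 × (5.44 in)² = 23.24 in^2
v = Q_pump / A_rod

v ≈ 9.09 in/s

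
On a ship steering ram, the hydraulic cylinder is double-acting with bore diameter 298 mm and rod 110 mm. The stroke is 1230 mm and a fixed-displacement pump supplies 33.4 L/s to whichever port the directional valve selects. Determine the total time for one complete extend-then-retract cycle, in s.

t ≈ 4.79 s

Cap-side area A_cap = π/4 × (298 mm)² = 69750 mm^2
Rod-side annular area A_ann = π/4 × (298² − 110²) = 60240 mm^2
t_ext = A_cap·L/Q = 2.569 s
t_ret = A_ann·L/Q = 2.219 s
t_cycle = t_ext + t_ret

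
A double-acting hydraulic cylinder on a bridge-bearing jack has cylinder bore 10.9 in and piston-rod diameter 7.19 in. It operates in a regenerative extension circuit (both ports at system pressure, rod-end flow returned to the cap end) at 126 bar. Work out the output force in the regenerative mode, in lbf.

F ≈ 74200 lbf

With equal pressure on both faces, forces on the annular region cancel; the net push is pressure × rod cross-section.
Rod cross-section A_rod = π/4 × (7.19 in)² = 40.60 in^2
F = P × A_rod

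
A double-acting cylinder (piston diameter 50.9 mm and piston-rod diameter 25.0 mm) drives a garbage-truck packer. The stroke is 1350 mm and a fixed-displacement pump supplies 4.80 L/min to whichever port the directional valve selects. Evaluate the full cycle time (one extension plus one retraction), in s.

t ≈ 60.4 s

Cap-side area A_cap = π/4 × (50.9 mm)² = 2035 mm^2
Rod-side annular area A_ann = π/4 × (50.9² − 25.0²) = 1544 mm^2
t_ext = A_cap·L/Q = 34.34 s
t_ret = A_ann·L/Q = 26.05 s
t_cycle = t_ext + t_ret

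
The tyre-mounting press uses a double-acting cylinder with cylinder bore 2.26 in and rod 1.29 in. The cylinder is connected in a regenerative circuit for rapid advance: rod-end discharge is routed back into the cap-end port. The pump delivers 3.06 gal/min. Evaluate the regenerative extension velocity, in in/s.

In regeneration the rod-end outflow joins the pump flow into the cap end, so the net volume the pump must supply per unit advance equals the rod cross-section area.
Rod cross-section A_rod = π/4 × (1.29 in)² = 1.307 in^2
v = Q_pump / A_rod

v ≈ 9.01 in/s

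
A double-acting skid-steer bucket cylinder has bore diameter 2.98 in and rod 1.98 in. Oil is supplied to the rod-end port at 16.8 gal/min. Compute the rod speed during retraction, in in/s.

Rod-side annular area A_ann = π/4 × (2.98² − 1.98²) = 3.896 in^2
Flow into the rod-end port fills the annular volume.
v = Q / A

v ≈ 16.6 in/s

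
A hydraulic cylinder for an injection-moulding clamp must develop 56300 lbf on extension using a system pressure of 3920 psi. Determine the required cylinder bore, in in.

D ≈ 4.28 in

Extension force acts on the full piston face: F = P × (π/4)D².
D = √(4F / (πP)) = √(4 × 56300 lbf / (π × 3920 psi))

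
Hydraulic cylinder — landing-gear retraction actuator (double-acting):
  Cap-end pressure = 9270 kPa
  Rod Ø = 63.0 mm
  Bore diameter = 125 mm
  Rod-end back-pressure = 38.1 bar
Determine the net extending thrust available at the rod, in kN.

Cap-side area A_cap = π/4 × (125 mm)² = 12270 mm^2
Rod-side annular area A_ann = π/4 × (125² − 63.0²) = 9155 mm^2
Net thrust = P_cap·A_cap − P_rod·A_ann = 113.8 kN − 34.88 kN

F ≈ 78.9 kN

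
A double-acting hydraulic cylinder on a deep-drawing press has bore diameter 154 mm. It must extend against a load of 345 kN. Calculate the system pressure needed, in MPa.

Cap-side area A_cap = π/4 × (154 mm)² = 18630 mm^2
P = F / A = 345 kN / A

P ≈ 18.5 MPa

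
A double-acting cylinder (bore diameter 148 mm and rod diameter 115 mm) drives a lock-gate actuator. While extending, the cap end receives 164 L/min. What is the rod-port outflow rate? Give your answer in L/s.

Cap-side area A_cap = π/4 × (148 mm)² = 17200 mm^2
Rod-side annular area A_ann = π/4 × (148² − 115²) = 6816 mm^2
Piston speed v = Q_in/A_cap; rod-end outflow Q_out = v × A_ann = Q_in × A_ann/A_cap.

Q_out ≈ 1.08 L/s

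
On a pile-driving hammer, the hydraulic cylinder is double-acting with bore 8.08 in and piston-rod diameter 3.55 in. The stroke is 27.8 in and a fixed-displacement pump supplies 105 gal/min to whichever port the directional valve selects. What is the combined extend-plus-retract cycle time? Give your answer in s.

t ≈ 6.37 s

Cap-side area A_cap = π/4 × (8.08 in)² = 51.28 in^2
Rod-side annular area A_ann = π/4 × (8.08² − 3.55²) = 41.38 in^2
t_ext = A_cap·L/Q = 3.526 s
t_ret = A_ann·L/Q = 2.846 s
t_cycle = t_ext + t_ret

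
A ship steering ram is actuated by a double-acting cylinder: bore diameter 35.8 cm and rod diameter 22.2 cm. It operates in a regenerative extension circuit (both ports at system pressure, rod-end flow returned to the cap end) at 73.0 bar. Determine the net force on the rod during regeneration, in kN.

F ≈ 283 kN

With equal pressure on both faces, forces on the annular region cancel; the net push is pressure × rod cross-section.
Rod cross-section A_rod = π/4 × (22.2 cm)² = 387.1 cm^2
F = P × A_rod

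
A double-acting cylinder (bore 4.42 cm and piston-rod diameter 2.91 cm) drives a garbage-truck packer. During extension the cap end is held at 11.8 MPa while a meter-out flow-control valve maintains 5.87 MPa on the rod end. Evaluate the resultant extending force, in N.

Cap-side area A_cap = π/4 × (4.42 cm)² = 15.34 cm^2
Rod-side annular area A_ann = π/4 × (4.42² − 2.91²) = 8.693 cm^2
Net thrust = P_cap·A_cap − P_rod·A_ann = 18110 N − 5103 N

F ≈ 13000 N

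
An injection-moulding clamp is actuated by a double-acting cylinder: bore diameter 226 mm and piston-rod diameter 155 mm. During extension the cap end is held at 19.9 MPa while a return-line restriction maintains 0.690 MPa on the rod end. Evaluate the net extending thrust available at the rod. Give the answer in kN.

Cap-side area A_cap = π/4 × (226 mm)² = 40110 mm^2
Rod-side annular area A_ann = π/4 × (226² − 155²) = 21250 mm^2
Net thrust = P_cap·A_cap − P_rod·A_ann = 798.3 kN − 14.66 kN

F ≈ 784 kN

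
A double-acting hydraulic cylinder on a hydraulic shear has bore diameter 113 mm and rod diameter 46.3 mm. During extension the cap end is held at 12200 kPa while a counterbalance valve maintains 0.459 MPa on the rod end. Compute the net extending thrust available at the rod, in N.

F ≈ 1.19e5 N

Cap-side area A_cap = π/4 × (113 mm)² = 10030 mm^2
Rod-side annular area A_ann = π/4 × (113² − 46.3²) = 8345 mm^2
Net thrust = P_cap·A_cap − P_rod·A_ann = 1.224e5 N − 3830 N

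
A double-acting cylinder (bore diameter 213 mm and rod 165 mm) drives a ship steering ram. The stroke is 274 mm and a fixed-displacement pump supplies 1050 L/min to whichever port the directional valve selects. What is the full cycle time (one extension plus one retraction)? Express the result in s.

Cap-side area A_cap = π/4 × (213 mm)² = 35630 mm^2
Rod-side annular area A_ann = π/4 × (213² − 165²) = 14250 mm^2
t_ext = A_cap·L/Q = 0.5579 s
t_ret = A_ann·L/Q = 0.2231 s
t_cycle = t_ext + t_ret

t ≈ 0.781 s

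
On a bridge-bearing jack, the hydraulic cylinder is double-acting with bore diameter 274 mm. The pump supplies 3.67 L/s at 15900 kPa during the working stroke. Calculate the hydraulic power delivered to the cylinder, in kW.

Hydraulic power = P × Q

W ≈ 58.4 kW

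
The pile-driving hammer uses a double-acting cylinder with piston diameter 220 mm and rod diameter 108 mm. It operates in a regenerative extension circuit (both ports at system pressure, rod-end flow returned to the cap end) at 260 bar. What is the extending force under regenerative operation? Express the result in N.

With equal pressure on both faces, forces on the annular region cancel; the net push is pressure × rod cross-section.
Rod cross-section A_rod = π/4 × (108 mm)² = 9161 mm^2
F = P × A_rod

F ≈ 2.38e5 N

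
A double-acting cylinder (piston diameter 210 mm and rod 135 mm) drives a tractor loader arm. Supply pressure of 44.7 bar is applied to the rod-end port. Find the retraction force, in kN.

Rod-side annular area A_ann = π/4 × (210² − 135²) = 20320 mm^2
On retraction the pressure acts on the annular area (bore minus rod).
F = P × A_ann

F ≈ 90.8 kN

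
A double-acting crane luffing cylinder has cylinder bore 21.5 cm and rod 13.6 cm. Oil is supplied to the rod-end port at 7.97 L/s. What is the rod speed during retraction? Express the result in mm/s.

v ≈ 366 mm/s

Rod-side annular area A_ann = π/4 × (21.5² − 13.6²) = 217.8 cm^2
Flow into the rod-end port fills the annular volume.
v = Q / A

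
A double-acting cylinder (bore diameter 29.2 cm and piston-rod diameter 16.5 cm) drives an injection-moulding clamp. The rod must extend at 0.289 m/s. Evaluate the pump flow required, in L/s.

Cap-side area A_cap = π/4 × (29.2 cm)² = 669.7 cm^2
Q = A × v

Q ≈ 19.4 L/s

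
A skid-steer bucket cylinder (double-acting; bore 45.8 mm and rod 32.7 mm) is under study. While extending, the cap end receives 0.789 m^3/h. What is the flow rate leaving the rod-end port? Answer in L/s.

Q_out ≈ 0.107 L/s

Cap-side area A_cap = π/4 × (45.8 mm)² = 1647 mm^2
Rod-side annular area A_ann = π/4 × (45.8² − 32.7²) = 807.7 mm^2
Piston speed v = Q_in/A_cap; rod-end outflow Q_out = v × A_ann = Q_in × A_ann/A_cap.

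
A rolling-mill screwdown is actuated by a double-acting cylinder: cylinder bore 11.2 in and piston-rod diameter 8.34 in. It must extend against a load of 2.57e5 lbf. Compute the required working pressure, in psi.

P ≈ 2610 psi

Cap-side area A_cap = π/4 × (11.2 in)² = 98.52 in^2
P = F / A = 2.57e5 lbf / A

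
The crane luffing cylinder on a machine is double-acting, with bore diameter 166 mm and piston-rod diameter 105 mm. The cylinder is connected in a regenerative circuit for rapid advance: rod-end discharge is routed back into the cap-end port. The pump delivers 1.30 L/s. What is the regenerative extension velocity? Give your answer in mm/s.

In regeneration the rod-end outflow joins the pump flow into the cap end, so the net volume the pump must supply per unit advance equals the rod cross-section area.
Rod cross-section A_rod = π/4 × (105 mm)² = 8659 mm^2
v = Q_pump / A_rod

v ≈ 150 mm/s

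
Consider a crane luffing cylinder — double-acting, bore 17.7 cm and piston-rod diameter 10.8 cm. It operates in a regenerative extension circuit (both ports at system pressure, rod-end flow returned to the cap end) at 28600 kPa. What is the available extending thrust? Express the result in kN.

F ≈ 262 kN

With equal pressure on both faces, forces on the annular region cancel; the net push is pressure × rod cross-section.
Rod cross-section A_rod = π/4 × (10.8 cm)² = 91.61 cm^2
F = P × A_rod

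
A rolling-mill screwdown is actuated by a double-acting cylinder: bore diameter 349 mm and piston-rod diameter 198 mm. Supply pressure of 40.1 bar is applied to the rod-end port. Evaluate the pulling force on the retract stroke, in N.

F ≈ 2.60e5 N

Rod-side annular area A_ann = π/4 × (349² − 198²) = 64870 mm^2
On retraction the pressure acts on the annular area (bore minus rod).
F = P × A_ann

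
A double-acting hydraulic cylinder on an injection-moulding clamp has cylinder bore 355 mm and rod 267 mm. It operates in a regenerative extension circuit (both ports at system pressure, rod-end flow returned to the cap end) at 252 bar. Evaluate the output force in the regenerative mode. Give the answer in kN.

With equal pressure on both faces, forces on the annular region cancel; the net push is pressure × rod cross-section.
Rod cross-section A_rod = π/4 × (267 mm)² = 55990 mm^2
F = P × A_rod

F ≈ 1410 kN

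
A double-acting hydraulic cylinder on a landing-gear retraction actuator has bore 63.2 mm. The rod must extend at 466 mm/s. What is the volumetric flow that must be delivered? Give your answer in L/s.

Cap-side area A_cap = π/4 × (63.2 mm)² = 3137 mm^2
Q = A × v

Q ≈ 1.46 L/s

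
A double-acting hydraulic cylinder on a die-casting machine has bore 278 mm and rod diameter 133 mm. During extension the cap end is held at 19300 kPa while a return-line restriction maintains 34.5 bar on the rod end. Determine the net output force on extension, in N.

F ≈ 1.01e6 N

Cap-side area A_cap = π/4 × (278 mm)² = 60700 mm^2
Rod-side annular area A_ann = π/4 × (278² − 133²) = 46810 mm^2
Net thrust = P_cap·A_cap − P_rod·A_ann = 1.171e6 N − 1.615e5 N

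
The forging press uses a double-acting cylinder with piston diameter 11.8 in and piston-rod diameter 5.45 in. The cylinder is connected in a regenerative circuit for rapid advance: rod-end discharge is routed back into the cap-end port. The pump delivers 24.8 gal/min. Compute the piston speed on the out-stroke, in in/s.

In regeneration the rod-end outflow joins the pump flow into the cap end, so the net volume the pump must supply per unit advance equals the rod cross-section area.
Rod cross-section A_rod = π/4 × (5.45 in)² = 23.33 in^2
v = Q_pump / A_rod

v ≈ 4.09 in/s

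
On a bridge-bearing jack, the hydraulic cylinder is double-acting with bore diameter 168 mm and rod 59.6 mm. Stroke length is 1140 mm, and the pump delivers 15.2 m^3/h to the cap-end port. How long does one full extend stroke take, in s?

t ≈ 5.99 s

Cap-side area A_cap = π/4 × (168 mm)² = 22170 mm^2
Swept volume V = A × L; t = V / Q = A·L / Q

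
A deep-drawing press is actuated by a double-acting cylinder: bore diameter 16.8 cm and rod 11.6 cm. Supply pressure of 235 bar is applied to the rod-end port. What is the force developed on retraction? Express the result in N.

F ≈ 2.73e5 N

Rod-side annular area A_ann = π/4 × (16.8² − 11.6²) = 116.0 cm^2
On retraction the pressure acts on the annular area (bore minus rod).
F = P × A_ann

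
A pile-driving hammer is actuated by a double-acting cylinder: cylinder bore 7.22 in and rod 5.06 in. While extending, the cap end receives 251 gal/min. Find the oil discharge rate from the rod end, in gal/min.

Q_out ≈ 128 gal/min

Cap-side area A_cap = π/4 × (7.22 in)² = 40.94 in^2
Rod-side annular area A_ann = π/4 × (7.22² − 5.06²) = 20.83 in^2
Piston speed v = Q_in/A_cap; rod-end outflow Q_out = v × A_ann = Q_in × A_ann/A_cap.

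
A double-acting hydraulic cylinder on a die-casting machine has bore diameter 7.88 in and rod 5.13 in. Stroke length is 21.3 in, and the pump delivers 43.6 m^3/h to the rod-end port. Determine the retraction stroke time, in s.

t ≈ 0.810 s

Rod-side annular area A_ann = π/4 × (7.88² − 5.13²) = 28.10 in^2
Swept volume V = A × L; t = V / Q = A·L / Q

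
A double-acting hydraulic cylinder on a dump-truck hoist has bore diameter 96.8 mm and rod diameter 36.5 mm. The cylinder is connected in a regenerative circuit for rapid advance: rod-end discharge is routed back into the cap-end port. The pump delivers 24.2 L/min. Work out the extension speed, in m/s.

v ≈ 0.385 m/s

In regeneration the rod-end outflow joins the pump flow into the cap end, so the net volume the pump must supply per unit advance equals the rod cross-section area.
Rod cross-section A_rod = π/4 × (36.5 mm)² = 1046 mm^2
v = Q_pump / A_rod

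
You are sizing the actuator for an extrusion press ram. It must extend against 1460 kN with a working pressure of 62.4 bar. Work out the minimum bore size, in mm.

D ≈ 546 mm

Extension force acts on the full piston face: F = P × (π/4)D².
D = √(4F / (πP)) = √(4 × 1460 kN / (π × 62.4 bar))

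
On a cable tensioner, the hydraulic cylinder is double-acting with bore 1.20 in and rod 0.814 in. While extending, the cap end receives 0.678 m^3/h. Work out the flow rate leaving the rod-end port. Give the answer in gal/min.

Q_out ≈ 1.61 gal/min

Cap-side area A_cap = π/4 × (1.20 in)² = 1.131 in^2
Rod-side annular area A_ann = π/4 × (1.20² − 0.814²) = 0.6106 in^2
Piston speed v = Q_in/A_cap; rod-end outflow Q_out = v × A_ann = Q_in × A_ann/A_cap.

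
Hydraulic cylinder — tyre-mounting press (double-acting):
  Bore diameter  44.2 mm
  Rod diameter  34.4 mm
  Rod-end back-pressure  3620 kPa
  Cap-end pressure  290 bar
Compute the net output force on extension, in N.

Cap-side area A_cap = π/4 × (44.2 mm)² = 1534 mm^2
Rod-side annular area A_ann = π/4 × (44.2² − 34.4²) = 605.0 mm^2
Net thrust = P_cap·A_cap − P_rod·A_ann = 44500 N − 2190 N

F ≈ 42300 N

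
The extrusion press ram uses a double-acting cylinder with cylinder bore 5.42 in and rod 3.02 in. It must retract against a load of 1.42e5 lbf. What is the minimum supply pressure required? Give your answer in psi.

P ≈ 8930 psi

Rod-side annular area A_ann = π/4 × (5.42² − 3.02²) = 15.91 in^2
Retraction: pressure acts on the annular area.
P = F / A = 1.42e5 lbf / A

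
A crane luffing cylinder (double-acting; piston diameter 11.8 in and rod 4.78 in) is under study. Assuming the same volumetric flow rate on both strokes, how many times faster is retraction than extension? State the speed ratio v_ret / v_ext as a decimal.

v_ret/v_ext ≈ 1.20

Cap-side area A_cap = π/4 × (11.8 in)² = 109.4 in^2
Rod-side annular area A_ann = π/4 × (11.8² − 4.78²) = 91.41 in^2
For equal Q, v ∝ 1/A, so v_ret/v_ext = A_cap/A_ann.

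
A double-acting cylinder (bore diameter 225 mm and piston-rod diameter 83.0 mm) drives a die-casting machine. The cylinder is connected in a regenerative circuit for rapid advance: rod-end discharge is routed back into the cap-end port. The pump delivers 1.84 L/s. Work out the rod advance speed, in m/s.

In regeneration the rod-end outflow joins the pump flow into the cap end, so the net volume the pump must supply per unit advance equals the rod cross-section area.
Rod cross-section A_rod = π/4 × (83.0 mm)² = 5411 mm^2
v = Q_pump / A_rod

v ≈ 0.340 m/s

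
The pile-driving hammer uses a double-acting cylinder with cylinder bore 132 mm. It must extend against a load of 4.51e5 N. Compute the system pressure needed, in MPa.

P ≈ 33.0 MPa

Cap-side area A_cap = π/4 × (132 mm)² = 13680 mm^2
P = F / A = 4.51e5 N / A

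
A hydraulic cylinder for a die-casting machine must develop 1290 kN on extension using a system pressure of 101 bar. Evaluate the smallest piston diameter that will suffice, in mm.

Extension force acts on the full piston face: F = P × (π/4)D².
D = √(4F / (πP)) = √(4 × 1290 kN / (π × 101 bar))

D ≈ 403 mm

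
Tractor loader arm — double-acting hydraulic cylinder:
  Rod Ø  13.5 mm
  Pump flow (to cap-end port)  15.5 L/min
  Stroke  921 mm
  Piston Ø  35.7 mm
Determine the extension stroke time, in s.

t ≈ 3.57 s

Cap-side area A_cap = π/4 × (35.7 mm)² = 1001 mm^2
Swept volume V = A × L; t = V / Q = A·L / Q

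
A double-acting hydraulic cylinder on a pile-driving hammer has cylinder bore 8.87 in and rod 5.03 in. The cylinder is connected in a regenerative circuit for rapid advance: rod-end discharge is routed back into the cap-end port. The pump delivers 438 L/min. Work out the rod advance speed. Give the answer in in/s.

In regeneration the rod-end outflow joins the pump flow into the cap end, so the net volume the pump must supply per unit advance equals the rod cross-section area.
Rod cross-section A_rod = π/4 × (5.03 in)² = 19.87 in^2
v = Q_pump / A_rod

v ≈ 22.4 in/s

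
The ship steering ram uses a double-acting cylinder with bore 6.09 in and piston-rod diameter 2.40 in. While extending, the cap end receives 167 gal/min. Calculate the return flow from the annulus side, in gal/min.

Q_out ≈ 141 gal/min

Cap-side area A_cap = π/4 × (6.09 in)² = 29.13 in^2
Rod-side annular area A_ann = π/4 × (6.09² − 2.40²) = 24.61 in^2
Piston speed v = Q_in/A_cap; rod-end outflow Q_out = v × A_ann = Q_in × A_ann/A_cap.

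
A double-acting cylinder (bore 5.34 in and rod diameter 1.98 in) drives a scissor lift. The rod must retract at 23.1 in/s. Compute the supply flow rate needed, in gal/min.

Q ≈ 116 gal/min

Rod-side annular area A_ann = π/4 × (5.34² − 1.98²) = 19.32 in^2
Q = A × v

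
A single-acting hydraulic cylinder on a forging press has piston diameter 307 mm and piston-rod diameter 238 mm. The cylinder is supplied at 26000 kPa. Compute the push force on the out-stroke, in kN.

Cap-side area A_cap = π/4 × (307 mm)² = 74020 mm^2
F = P × A_cap = 26000 kPa × A_cap

F ≈ 1920 kN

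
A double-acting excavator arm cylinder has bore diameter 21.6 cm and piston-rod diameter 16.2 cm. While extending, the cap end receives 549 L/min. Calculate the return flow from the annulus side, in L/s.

Cap-side area A_cap = π/4 × (21.6 cm)² = 366.4 cm^2
Rod-side annular area A_ann = π/4 × (21.6² − 16.2²) = 160.3 cm^2
Piston speed v = Q_in/A_cap; rod-end outflow Q_out = v × A_ann = Q_in × A_ann/A_cap.

Q_out ≈ 4.00 L/s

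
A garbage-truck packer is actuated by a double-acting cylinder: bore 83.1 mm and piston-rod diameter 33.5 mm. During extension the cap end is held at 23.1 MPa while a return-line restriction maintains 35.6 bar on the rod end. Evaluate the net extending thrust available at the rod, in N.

F ≈ 1.09e5 N

Cap-side area A_cap = π/4 × (83.1 mm)² = 5424 mm^2
Rod-side annular area A_ann = π/4 × (83.1² − 33.5²) = 4542 mm^2
Net thrust = P_cap·A_cap − P_rod·A_ann = 1.253e5 N − 16170 N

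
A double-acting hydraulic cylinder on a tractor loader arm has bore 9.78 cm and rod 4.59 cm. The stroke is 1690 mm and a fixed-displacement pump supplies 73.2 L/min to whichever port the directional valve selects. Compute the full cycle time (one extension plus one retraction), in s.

t ≈ 18.5 s

Cap-side area A_cap = π/4 × (9.78 cm)² = 75.12 cm^2
Rod-side annular area A_ann = π/4 × (9.78² − 4.59²) = 58.58 cm^2
t_ext = A_cap·L/Q = 10.41 s
t_ret = A_ann·L/Q = 8.114 s
t_cycle = t_ext + t_ret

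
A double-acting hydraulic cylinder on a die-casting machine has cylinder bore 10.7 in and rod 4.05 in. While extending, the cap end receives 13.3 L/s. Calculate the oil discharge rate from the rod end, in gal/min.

Q_out ≈ 181 gal/min

Cap-side area A_cap = π/4 × (10.7 in)² = 89.92 in^2
Rod-side annular area A_ann = π/4 × (10.7² − 4.05²) = 77.04 in^2
Piston speed v = Q_in/A_cap; rod-end outflow Q_out = v × A_ann = Q_in × A_ann/A_cap.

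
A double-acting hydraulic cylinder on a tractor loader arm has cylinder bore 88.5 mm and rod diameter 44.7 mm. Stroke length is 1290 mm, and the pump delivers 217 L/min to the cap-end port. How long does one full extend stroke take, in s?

Cap-side area A_cap = π/4 × (88.5 mm)² = 6151 mm^2
Swept volume V = A × L; t = V / Q = A·L / Q

t ≈ 2.19 s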